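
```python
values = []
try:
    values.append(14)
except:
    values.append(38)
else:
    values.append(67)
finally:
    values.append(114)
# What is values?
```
[14, 67, 114]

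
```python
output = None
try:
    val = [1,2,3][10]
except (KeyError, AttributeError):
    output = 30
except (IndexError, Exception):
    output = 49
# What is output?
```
49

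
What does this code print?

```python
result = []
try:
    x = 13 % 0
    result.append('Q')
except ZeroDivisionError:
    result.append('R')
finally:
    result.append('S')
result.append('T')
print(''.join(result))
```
RST

finally always runs, even after exception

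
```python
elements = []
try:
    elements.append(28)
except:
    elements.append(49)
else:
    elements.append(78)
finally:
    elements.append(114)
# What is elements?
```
[28, 78, 114]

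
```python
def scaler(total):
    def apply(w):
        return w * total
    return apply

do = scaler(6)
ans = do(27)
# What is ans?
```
162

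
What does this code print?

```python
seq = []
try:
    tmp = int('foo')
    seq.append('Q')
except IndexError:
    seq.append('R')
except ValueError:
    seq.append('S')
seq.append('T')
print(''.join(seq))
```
ST

ValueError is caught by its specific handler, not IndexError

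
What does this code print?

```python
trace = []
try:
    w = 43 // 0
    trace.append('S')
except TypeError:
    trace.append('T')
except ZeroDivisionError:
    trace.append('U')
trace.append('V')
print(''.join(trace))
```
UV

ZeroDivisionError is caught by its specific handler, not TypeError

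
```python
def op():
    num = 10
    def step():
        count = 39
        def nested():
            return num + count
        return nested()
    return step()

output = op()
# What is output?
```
49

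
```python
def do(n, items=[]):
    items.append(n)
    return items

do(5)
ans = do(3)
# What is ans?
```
[5, 3]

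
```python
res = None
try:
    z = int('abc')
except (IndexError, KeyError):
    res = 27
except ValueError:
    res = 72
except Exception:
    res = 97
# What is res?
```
72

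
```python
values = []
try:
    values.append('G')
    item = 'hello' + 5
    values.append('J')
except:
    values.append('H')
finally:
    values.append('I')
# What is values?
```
['G', 'H', 'I']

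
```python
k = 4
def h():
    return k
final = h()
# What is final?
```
4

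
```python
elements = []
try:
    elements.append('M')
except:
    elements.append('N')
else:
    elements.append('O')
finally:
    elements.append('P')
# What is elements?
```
['M', 'O', 'P']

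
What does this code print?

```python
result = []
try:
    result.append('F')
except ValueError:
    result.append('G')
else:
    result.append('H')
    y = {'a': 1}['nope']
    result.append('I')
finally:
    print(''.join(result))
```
FH

Try succeeds, else appends 'H', KeyError in else is uncaught, finally prints before exception propagates ('I' never appended)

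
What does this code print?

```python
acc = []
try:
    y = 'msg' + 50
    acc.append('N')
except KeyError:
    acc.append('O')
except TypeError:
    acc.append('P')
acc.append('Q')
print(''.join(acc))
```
PQ

TypeError is caught by its specific handler, not KeyError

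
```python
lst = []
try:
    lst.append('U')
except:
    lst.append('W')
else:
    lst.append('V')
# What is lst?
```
['U', 'V']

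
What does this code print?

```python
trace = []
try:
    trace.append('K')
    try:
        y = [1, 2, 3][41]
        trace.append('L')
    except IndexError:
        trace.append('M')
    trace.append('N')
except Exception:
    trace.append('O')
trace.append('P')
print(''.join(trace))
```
KMNP

Inner exception caught by inner handler, outer continues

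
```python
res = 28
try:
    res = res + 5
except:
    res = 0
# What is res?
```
33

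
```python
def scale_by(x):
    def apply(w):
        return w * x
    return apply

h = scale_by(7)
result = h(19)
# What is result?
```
133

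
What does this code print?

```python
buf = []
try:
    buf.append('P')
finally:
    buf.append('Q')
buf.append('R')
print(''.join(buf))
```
PQR

try/finally without except, no exception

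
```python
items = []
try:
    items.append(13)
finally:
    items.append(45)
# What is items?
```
[13, 45]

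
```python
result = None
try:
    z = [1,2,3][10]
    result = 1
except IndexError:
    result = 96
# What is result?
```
96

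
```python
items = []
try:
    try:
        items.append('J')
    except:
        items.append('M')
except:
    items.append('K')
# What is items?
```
['J']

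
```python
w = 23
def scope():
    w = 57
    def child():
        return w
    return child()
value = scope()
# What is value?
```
57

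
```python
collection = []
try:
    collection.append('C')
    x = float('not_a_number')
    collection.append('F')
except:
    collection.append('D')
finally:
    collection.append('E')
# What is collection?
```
['C', 'D', 'E']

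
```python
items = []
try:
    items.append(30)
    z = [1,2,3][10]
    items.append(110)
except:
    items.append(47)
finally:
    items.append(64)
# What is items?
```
[30, 47, 64]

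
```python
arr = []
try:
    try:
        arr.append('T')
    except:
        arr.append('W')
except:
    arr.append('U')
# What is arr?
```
['T']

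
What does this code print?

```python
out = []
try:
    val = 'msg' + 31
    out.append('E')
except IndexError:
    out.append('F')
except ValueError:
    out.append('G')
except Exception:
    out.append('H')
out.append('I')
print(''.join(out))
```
HI

TypeError not specifically caught, falls to Exception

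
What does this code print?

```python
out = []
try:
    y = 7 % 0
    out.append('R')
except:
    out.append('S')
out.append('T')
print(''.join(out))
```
ST

Exception raised in try, caught by bare except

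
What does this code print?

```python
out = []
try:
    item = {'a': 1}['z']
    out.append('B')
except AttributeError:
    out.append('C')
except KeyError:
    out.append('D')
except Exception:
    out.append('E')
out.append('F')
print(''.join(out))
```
DF

KeyError matches before generic Exception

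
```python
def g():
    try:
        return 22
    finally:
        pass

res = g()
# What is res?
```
22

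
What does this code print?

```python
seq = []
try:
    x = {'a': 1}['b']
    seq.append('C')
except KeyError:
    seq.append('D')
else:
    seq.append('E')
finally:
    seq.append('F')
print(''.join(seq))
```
DF

Exception: except runs, else skipped, finally runs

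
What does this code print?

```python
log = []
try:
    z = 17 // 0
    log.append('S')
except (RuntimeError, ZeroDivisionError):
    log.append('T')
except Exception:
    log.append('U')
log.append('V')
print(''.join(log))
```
TV

ZeroDivisionError matches tuple containing it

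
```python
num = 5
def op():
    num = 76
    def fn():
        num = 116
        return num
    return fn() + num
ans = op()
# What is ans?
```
192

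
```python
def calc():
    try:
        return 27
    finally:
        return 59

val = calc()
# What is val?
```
59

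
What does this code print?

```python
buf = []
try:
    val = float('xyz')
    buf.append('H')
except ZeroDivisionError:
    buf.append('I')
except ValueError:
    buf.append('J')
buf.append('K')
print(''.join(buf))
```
JK

ValueError is caught by its specific handler, not ZeroDivisionError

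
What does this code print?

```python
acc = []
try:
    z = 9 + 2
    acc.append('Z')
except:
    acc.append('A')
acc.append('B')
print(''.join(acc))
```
ZB

No exception, try block completes normally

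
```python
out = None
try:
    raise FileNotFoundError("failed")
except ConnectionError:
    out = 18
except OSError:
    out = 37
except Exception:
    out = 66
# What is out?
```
37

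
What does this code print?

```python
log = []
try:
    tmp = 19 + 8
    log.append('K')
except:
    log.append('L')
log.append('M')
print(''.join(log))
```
KM

No exception, try block completes normally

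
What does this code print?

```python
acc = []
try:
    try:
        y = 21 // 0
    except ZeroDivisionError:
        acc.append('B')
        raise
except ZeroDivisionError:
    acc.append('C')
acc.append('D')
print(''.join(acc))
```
BCD

raise without argument re-raises current exception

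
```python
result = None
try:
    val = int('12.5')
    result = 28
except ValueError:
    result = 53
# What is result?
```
53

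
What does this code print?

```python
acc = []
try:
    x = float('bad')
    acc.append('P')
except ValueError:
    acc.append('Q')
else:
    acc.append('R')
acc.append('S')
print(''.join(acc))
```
QS

else block skipped when exception is caught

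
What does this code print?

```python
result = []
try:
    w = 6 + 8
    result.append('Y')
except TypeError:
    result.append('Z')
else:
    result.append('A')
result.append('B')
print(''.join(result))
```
YAB

else block runs when no exception occurs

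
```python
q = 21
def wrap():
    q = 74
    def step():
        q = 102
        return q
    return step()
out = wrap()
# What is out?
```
102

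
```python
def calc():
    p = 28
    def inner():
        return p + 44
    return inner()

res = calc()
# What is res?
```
72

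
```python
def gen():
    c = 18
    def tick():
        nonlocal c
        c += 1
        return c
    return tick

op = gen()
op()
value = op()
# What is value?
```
20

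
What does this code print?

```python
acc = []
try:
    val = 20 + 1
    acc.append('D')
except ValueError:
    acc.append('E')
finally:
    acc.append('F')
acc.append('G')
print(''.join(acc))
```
DFG

finally runs after normal execution too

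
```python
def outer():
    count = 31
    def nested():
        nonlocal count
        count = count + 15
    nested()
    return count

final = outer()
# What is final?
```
46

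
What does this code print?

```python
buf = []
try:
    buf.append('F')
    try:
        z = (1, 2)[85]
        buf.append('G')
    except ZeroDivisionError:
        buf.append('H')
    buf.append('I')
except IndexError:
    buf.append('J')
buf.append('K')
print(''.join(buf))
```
FJK

Inner handler doesn't match, propagates to outer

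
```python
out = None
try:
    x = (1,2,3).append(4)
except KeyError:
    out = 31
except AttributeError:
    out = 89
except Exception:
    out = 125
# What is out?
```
89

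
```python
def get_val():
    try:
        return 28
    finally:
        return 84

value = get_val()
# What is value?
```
84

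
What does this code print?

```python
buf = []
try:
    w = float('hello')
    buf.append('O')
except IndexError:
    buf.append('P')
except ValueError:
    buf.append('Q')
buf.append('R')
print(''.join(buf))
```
QR

ValueError is caught by its specific handler, not IndexError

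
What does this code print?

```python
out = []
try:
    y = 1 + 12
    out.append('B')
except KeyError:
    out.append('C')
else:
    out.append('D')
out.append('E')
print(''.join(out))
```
BDE

else block runs when no exception occurs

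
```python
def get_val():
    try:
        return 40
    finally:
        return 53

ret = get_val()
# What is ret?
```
53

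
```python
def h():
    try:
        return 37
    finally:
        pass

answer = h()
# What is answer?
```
37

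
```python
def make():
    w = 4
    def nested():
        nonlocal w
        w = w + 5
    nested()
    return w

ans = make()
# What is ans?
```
9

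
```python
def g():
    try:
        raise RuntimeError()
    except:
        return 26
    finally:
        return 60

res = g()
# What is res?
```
60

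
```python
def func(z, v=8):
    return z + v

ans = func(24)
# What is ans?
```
32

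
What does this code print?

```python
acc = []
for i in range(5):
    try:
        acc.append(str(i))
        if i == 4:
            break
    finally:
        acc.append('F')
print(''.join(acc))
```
0F1F2F3F4F

finally runs even when breaking out of loop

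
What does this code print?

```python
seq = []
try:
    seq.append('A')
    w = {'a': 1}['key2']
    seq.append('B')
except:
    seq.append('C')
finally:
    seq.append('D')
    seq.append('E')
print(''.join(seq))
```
ACDE

Code before exception runs, then except, then all of finally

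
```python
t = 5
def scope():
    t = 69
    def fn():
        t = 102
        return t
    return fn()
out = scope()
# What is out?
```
102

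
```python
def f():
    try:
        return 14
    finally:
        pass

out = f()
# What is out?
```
14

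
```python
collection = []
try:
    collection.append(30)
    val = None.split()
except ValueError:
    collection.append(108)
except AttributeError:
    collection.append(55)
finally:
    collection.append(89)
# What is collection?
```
[30, 55, 89]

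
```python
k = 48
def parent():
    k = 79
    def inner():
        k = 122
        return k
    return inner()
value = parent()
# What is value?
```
122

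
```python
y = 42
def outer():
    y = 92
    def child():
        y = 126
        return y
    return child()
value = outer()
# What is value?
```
126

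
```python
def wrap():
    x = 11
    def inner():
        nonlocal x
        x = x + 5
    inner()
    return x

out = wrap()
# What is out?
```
16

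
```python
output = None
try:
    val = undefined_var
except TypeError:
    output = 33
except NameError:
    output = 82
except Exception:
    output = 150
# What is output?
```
82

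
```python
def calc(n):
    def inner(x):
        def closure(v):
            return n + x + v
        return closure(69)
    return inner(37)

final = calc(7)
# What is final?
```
113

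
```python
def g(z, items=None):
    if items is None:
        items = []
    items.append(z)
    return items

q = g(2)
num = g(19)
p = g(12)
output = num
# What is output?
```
[19]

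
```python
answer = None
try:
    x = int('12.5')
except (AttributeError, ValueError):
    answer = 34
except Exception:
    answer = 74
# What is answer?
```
34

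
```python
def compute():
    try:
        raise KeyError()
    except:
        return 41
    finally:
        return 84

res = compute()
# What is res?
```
84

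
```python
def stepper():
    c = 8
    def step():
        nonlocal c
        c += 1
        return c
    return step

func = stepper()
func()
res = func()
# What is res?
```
10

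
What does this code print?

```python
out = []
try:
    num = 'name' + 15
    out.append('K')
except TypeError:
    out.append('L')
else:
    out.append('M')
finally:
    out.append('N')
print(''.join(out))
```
LN

Exception: except runs, else skipped, finally runs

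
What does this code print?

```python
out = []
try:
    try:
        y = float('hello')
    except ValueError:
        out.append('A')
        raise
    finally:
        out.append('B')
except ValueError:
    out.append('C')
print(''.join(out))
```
ABC

finally runs before re-raised exception propagates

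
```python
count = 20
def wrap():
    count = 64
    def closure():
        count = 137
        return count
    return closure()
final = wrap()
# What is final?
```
137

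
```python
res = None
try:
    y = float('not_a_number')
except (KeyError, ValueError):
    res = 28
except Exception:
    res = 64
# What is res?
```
28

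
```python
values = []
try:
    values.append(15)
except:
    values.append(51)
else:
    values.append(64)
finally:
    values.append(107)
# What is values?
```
[15, 64, 107]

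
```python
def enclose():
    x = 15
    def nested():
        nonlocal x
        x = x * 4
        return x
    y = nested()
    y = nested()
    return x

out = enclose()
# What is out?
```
240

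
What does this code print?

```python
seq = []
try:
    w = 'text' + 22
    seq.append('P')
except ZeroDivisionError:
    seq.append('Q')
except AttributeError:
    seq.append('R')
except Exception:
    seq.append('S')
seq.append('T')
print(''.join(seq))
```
ST

TypeError not specifically caught, falls to Exception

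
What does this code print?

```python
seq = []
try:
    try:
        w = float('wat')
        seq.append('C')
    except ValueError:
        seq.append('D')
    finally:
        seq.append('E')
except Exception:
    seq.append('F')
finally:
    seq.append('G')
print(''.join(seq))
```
DEG

Both finally blocks run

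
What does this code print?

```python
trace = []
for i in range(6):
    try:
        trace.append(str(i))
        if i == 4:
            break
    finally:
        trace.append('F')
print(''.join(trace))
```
0F1F2F3F4F

finally runs even when breaking out of loop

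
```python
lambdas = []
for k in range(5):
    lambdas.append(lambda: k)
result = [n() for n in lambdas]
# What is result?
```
[4, 4, 4, 4, 4]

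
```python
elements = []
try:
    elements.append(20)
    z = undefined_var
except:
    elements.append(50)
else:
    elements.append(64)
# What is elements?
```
[20, 50]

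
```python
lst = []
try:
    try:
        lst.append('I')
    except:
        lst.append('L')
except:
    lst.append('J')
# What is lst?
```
['I']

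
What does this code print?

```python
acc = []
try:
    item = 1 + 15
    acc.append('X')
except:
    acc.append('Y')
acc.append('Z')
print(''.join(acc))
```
XZ

No exception, try block completes normally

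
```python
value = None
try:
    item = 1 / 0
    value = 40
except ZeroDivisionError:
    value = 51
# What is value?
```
51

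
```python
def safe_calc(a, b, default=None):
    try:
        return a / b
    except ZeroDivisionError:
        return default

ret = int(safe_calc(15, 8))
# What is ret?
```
1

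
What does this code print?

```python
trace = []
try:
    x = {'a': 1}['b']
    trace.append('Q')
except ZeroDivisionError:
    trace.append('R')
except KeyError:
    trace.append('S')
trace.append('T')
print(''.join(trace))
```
ST

KeyError is caught by its specific handler, not ZeroDivisionError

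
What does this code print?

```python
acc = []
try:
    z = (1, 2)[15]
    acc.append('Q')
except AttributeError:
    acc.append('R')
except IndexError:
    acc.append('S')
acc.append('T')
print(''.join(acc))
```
ST

IndexError is caught by its specific handler, not AttributeError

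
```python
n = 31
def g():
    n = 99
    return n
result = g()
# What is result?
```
99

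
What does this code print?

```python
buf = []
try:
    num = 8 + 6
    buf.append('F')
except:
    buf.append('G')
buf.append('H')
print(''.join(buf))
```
FH

No exception, try block completes normally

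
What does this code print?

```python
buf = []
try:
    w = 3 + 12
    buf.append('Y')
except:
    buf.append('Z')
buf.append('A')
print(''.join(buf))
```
YA

No exception, try block completes normally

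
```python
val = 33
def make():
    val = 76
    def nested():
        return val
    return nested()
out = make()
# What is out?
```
76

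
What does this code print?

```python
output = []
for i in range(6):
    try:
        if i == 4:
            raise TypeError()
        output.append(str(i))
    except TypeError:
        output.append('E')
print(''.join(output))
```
0123E5

Exception on i=4 caught, loop continues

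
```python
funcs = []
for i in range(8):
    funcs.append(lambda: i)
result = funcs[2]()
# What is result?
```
7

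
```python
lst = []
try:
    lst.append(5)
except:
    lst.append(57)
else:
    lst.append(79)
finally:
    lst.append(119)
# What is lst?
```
[5, 79, 119]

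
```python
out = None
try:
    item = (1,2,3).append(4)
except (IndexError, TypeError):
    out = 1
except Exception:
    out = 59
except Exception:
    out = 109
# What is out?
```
59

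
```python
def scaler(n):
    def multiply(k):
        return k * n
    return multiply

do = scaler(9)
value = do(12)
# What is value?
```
108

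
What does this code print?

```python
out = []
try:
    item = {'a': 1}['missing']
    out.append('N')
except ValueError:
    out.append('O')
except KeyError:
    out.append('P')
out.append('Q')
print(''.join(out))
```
PQ

KeyError is caught by its specific handler, not ValueError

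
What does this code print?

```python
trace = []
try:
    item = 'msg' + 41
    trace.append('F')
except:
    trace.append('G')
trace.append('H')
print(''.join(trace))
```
GH

Exception raised in try, caught by bare except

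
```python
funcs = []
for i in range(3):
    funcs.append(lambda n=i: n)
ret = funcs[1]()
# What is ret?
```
1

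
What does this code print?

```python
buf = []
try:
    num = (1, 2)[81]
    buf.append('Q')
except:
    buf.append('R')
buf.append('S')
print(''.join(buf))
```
RS

Exception raised in try, caught by bare except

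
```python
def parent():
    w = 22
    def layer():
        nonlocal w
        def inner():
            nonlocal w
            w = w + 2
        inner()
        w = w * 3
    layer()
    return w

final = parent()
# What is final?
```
72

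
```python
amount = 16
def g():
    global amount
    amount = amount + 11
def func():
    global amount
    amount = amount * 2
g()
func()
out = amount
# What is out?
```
54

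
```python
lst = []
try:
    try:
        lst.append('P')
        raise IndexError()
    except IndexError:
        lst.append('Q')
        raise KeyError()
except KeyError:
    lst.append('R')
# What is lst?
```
['P', 'Q', 'R']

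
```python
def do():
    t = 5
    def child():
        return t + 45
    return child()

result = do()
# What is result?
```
50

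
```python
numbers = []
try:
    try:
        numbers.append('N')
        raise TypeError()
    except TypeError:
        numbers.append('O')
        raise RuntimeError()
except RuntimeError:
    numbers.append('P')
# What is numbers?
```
['N', 'O', 'P']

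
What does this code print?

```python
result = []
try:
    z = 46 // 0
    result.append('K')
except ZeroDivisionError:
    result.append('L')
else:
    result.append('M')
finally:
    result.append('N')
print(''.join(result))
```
LN

Exception: except runs, else skipped, finally runs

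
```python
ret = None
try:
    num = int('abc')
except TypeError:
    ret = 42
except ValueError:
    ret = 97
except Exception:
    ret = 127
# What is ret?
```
97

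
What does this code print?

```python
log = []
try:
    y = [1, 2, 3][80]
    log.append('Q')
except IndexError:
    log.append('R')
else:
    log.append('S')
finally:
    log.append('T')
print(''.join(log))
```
RT

Exception: except runs, else skipped, finally runs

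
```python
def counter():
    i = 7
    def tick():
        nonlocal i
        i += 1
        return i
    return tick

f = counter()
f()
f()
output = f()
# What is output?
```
10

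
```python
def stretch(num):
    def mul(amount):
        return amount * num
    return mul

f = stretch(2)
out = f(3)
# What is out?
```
6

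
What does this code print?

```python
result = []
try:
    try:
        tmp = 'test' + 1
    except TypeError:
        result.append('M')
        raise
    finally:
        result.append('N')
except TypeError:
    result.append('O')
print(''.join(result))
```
MNO

finally runs before re-raised exception propagates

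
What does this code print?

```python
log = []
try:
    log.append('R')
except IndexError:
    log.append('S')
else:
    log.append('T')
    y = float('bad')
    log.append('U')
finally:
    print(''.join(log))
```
RT

Try succeeds, else appends 'T', ValueError in else is uncaught, finally prints before exception propagates ('U' never appended)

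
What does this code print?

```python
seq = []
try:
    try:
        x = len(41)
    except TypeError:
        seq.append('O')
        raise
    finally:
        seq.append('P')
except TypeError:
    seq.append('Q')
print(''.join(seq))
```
OPQ

finally runs before re-raised exception propagates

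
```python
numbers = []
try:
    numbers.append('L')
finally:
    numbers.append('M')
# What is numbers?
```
['L', 'M']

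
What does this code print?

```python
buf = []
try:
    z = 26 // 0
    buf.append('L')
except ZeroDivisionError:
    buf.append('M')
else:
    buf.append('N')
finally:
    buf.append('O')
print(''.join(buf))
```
MO

Exception: except runs, else skipped, finally runs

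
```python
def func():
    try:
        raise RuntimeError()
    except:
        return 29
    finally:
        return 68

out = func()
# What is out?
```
68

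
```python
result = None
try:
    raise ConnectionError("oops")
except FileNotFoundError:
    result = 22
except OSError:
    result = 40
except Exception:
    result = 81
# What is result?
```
40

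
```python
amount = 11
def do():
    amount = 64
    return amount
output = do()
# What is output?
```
64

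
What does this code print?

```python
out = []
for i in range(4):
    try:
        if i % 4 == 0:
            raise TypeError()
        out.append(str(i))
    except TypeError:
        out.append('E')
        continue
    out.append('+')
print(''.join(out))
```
E1+2+3+

continue in except skips rest of loop body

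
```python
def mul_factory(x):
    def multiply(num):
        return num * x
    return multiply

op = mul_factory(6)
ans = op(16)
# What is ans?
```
96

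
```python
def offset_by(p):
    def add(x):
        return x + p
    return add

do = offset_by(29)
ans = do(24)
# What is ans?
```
53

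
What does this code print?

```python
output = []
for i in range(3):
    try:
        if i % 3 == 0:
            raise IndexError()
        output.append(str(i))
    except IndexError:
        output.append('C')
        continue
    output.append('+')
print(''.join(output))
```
C1+2+

continue in except skips rest of loop body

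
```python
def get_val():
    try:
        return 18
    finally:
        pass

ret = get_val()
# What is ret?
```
18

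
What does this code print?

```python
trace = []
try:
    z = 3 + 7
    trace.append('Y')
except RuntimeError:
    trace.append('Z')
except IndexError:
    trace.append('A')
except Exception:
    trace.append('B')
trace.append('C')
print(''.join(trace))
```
YC

No exception, try block completes normally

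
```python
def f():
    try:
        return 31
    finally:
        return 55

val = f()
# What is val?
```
55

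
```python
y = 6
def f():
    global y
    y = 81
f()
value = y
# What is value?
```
81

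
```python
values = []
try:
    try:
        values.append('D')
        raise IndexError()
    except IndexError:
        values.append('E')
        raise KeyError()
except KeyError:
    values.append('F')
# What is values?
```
['D', 'E', 'F']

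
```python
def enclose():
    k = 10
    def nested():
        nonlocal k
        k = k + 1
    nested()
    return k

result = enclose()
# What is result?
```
11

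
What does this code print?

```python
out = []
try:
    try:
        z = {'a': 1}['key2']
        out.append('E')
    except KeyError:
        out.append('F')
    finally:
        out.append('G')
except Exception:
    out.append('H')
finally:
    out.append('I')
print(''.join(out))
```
FGI

Both finally blocks run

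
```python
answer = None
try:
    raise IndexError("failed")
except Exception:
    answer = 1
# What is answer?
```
1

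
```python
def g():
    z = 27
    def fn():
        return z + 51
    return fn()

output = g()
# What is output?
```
78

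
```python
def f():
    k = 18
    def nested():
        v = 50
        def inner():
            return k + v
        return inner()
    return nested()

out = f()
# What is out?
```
68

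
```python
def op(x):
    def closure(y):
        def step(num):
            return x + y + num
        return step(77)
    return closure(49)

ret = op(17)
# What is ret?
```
143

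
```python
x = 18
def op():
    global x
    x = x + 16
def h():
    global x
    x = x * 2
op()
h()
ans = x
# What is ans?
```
68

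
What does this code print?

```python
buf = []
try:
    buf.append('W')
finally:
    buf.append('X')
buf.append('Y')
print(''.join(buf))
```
WXY

try/finally without except, no exception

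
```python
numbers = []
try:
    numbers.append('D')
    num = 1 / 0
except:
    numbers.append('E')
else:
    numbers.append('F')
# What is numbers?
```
['D', 'E']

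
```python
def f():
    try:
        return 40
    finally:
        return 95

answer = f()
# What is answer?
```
95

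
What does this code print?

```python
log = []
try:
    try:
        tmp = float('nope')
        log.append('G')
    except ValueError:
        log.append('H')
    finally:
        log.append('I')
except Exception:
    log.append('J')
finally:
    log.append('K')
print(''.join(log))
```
HIK

Both finally blocks run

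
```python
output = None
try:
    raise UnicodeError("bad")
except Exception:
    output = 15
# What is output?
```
15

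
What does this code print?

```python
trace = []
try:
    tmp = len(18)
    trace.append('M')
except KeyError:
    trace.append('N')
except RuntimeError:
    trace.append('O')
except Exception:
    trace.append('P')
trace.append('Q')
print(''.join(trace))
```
PQ

TypeError not specifically caught, falls to Exception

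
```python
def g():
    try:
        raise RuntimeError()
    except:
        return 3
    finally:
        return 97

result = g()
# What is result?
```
97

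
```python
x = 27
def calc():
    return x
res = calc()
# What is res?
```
27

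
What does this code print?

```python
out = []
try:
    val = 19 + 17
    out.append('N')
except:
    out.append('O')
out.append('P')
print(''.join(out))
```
NP

No exception, try block completes normally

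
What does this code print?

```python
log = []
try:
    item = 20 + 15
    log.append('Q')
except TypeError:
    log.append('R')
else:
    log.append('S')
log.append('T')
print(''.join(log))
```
QST

else block runs when no exception occurs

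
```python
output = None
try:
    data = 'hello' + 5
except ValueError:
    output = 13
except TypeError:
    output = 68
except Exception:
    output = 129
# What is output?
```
68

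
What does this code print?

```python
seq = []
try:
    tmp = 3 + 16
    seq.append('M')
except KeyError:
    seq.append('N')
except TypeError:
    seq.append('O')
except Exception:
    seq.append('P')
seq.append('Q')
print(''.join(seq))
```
MQ

No exception, try block completes normally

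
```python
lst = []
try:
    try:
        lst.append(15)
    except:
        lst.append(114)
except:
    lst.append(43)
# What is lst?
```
[15]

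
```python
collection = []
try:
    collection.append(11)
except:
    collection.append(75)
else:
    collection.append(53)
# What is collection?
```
[11, 53]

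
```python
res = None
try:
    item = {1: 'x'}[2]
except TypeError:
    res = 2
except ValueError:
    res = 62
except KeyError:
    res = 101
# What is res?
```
101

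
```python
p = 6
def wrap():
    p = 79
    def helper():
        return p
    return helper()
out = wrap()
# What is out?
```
79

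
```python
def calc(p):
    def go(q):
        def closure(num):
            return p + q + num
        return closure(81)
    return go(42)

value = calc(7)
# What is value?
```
130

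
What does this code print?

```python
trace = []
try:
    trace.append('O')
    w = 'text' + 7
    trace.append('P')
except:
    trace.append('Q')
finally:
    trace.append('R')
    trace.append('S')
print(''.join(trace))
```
OQRS

Code before exception runs, then except, then all of finally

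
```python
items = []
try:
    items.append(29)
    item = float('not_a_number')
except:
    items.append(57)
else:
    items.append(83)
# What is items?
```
[29, 57]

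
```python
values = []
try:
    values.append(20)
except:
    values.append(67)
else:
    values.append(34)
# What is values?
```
[20, 34]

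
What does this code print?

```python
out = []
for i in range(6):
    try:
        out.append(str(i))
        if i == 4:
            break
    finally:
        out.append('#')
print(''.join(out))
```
0#1#2#3#4#

finally runs even when breaking out of loop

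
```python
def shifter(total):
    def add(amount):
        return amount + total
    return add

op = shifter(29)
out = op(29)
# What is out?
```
58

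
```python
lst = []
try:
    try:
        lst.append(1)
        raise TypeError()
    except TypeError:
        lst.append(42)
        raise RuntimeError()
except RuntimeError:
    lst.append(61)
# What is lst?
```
[1, 42, 61]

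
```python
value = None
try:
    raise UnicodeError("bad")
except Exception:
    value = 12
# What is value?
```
12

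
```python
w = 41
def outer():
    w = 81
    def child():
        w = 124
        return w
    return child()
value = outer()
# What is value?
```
124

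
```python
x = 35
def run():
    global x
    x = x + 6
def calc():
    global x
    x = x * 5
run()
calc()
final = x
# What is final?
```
205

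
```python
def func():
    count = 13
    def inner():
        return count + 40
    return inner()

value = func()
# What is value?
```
53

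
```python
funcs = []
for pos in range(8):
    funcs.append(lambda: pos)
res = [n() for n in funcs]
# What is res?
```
[7, 7, 7, 7, 7, 7, 7, 7]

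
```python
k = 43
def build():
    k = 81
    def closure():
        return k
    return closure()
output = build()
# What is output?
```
81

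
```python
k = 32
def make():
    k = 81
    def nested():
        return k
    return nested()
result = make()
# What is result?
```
81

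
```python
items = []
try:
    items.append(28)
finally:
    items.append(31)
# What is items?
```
[28, 31]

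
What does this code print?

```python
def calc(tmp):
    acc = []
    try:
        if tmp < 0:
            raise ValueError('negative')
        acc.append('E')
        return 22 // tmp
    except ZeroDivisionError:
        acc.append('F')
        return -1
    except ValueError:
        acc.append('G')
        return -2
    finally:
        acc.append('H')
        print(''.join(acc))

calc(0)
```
EFH

tmp=0 causes ZeroDivisionError, caught, finally prints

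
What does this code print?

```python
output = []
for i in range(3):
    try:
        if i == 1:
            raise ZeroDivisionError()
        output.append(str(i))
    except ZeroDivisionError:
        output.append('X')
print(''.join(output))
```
0X2

Exception on i=1 caught, loop continues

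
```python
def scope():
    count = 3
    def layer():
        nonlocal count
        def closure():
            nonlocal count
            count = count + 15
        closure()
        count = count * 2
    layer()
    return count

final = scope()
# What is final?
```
36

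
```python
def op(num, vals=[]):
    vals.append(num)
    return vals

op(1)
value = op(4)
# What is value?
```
[1, 4]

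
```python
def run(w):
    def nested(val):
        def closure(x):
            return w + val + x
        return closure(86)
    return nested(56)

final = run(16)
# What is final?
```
158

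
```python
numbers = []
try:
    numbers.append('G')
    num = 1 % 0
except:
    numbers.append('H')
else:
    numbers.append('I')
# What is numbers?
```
['G', 'H']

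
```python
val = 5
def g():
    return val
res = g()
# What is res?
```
5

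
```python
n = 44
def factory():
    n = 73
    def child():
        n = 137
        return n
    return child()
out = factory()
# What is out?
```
137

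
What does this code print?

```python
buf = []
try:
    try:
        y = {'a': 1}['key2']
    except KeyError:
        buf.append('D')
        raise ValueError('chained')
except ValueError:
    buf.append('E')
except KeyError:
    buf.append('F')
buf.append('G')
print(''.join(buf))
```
DEG

ValueError raised and caught, original KeyError not re-raised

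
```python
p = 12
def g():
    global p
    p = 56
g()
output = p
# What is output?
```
56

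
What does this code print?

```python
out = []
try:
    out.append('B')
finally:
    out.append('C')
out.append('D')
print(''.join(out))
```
BCD

try/finally without except, no exception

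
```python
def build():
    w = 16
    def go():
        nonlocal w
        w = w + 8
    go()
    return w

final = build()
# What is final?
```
24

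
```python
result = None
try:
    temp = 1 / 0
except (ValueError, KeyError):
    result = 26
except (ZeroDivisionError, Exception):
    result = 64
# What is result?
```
64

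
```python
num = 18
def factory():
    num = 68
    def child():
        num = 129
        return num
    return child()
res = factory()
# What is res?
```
129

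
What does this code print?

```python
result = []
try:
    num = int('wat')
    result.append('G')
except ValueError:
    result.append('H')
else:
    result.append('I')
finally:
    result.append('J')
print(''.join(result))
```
HJ

Exception: except runs, else skipped, finally runs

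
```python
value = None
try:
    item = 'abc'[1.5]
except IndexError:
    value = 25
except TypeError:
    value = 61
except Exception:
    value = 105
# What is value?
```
61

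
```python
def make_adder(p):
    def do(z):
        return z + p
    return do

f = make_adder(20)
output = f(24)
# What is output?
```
44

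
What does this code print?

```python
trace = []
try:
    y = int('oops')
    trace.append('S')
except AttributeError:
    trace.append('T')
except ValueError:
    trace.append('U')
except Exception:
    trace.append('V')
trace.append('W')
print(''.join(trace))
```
UW

ValueError matches before generic Exception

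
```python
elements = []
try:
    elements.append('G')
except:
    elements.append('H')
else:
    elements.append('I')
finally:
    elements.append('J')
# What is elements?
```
['G', 'I', 'J']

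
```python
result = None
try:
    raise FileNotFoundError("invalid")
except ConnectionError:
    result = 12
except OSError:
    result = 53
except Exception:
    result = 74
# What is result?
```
53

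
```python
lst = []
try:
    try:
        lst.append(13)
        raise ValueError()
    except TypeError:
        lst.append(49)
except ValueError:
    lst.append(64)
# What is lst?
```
[13, 64]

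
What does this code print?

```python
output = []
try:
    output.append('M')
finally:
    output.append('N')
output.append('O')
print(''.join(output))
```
MNO

try/finally without except, no exception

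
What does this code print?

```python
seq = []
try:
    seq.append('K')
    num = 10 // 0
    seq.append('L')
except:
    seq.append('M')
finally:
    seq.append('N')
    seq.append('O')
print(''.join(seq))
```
KMNO

Code before exception runs, then except, then all of finally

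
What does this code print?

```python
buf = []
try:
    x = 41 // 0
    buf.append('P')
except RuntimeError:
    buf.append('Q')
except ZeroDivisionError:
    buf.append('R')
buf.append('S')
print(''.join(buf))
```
RS

ZeroDivisionError is caught by its specific handler, not RuntimeError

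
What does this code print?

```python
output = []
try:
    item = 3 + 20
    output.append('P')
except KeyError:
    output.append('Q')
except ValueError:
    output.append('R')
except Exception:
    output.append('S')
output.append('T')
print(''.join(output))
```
PT

No exception, try block completes normally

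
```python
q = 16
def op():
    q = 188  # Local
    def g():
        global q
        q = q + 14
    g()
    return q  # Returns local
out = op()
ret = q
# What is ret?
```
30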